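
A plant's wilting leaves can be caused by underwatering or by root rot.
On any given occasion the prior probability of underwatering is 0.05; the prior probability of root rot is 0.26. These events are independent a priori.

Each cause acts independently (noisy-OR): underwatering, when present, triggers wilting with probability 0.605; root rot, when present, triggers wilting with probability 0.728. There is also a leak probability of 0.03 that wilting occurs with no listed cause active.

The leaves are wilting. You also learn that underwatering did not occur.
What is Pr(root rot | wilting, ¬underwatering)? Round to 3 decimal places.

Under noisy-OR, P(wilting | causes) = 1 − (1−0.03)·∏(1−qᵢ) over the active causes.
For the numerator, keep only root rot=true terms: 0.73616×0.26 = 0.191402
Normalizer over all consistent configurations: 0.03×0.74 + 0.73616×0.26 = 0.213602
Posterior = 0.191402 / 0.213602 ≈ 0.896

Pr(root rot | wilting, ¬underwatering) ≈ 0.896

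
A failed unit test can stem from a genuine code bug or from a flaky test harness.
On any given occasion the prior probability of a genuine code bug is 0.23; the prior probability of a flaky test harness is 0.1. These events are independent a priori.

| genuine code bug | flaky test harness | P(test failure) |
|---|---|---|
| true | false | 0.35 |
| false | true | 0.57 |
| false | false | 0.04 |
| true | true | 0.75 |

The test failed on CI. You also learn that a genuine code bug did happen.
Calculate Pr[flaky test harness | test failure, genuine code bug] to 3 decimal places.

Pr[flaky test harness | test failure, genuine code bug] ≈ 0.192

Weight on flaky test harness=true, given the evidence: 0.75·0.1 = 0.075000
The normalizing constant is 0.35·0.9 + 0.75·0.1 = 0.390000
P(flaky test harness | test failure, genuine code bug) = 0.075000/0.390000 ≈ 0.192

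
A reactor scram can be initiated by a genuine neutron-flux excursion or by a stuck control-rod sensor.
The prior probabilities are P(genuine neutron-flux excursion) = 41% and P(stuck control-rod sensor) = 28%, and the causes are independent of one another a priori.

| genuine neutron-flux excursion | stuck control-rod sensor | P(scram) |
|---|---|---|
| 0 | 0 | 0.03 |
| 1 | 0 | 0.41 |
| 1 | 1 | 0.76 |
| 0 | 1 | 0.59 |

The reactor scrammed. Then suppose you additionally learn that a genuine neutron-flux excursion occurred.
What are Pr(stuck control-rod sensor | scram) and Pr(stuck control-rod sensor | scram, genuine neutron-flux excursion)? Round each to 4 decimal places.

P(scram) = 0.03·0.59·0.72 + 0.59·0.59·0.28 + 0.41·0.41·0.72 + 0.76·0.41·0.28 = 0.012744 + 0.097468 + 0.121032 + 0.087248 = 0.318492
Restricting to configurations with stuck control-rod sensor present: 0.097468 + 0.087248 = 0.184716.
P(stuck control-rod sensor | scram) = 0.184716 / 0.318492 ≈ 0.5800

With the extra evidence:
By total probability over both values of stuck control-rod sensor:
  P(scram | genuine neutron-flux excursion) = 0.41×0.72 + 0.76×0.28
        = 0.295200 + 0.212800 = 0.508000
Keeping only the stuck control-rod sensor-present terms gives 0.212800, so
  P(stuck control-rod sensor | scram, genuine neutron-flux excursion) = 0.212800 / 0.508000 ≈ 0.4189
The drop from 0.5800 to 0.4189 is the explaining-away (discounting) effect.

Pr(stuck control-rod sensor | scram) ≈ 0.5800; Pr(stuck control-rod sensor | scram, genuine neutron-flux excursion) ≈ 0.4189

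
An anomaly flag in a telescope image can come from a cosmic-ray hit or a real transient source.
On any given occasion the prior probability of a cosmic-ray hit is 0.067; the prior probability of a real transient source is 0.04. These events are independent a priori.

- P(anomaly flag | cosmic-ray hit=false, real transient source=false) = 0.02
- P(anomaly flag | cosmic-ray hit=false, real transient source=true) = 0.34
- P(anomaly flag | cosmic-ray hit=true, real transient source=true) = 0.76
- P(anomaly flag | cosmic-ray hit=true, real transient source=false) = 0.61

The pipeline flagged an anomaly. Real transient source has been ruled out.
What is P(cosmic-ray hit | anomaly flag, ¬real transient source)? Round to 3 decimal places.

P(cosmic-ray hit | anomaly flag, ¬real transient source) ≈ 0.687

Sum P(anomaly flag|·) weighted by the priors over both values of cosmic-ray hit:
  P(anomaly flag | ¬real transient source) = 0.02·0.933 + 0.61·0.067
        = 0.018660 + 0.040870 = 0.059530
Configurations with cosmic-ray hit contribute 0.040870, so
  P(cosmic-ray hit | anomaly flag, ¬real transient source) = 0.040870 / 0.059530 ≈ 0.687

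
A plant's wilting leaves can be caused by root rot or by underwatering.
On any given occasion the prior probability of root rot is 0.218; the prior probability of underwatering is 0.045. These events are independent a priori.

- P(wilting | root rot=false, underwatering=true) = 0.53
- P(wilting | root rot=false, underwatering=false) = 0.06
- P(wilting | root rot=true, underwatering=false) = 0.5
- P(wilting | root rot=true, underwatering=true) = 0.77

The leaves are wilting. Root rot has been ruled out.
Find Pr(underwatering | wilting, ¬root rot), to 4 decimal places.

Numerator (weight on configurations with underwatering): 0.53×0.045 = 0.023850
Normalizer over all consistent configurations: 0.06×0.955 + 0.53×0.045 = 0.081150
Posterior = 0.023850 / 0.081150 ≈ 0.2939

Pr(underwatering | wilting, ¬root rot) ≈ 0.2939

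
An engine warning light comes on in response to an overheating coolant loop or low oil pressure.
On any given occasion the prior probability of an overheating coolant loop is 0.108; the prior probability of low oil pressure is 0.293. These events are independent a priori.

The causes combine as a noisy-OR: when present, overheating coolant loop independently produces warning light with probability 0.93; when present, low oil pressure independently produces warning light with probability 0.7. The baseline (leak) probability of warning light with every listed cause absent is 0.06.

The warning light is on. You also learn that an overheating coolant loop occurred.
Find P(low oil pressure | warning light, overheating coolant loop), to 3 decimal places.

Under noisy-OR, P(warning light | causes) = 1 − (1−0.06)·∏(1−qᵢ) over the active causes.
P(warning light | overheating coolant loop) = 0.9342·0.707 + 0.98026·0.293 = 0.660479 + 0.287216 = 0.947695
The low oil pressure-present share is 0.98026·0.293 = 0.287216.
So P(low oil pressure | warning light, overheating coolant loop) = 0.287216/0.947695 ≈ 0.303.

P(low oil pressure | warning light, overheating coolant loop) ≈ 0.303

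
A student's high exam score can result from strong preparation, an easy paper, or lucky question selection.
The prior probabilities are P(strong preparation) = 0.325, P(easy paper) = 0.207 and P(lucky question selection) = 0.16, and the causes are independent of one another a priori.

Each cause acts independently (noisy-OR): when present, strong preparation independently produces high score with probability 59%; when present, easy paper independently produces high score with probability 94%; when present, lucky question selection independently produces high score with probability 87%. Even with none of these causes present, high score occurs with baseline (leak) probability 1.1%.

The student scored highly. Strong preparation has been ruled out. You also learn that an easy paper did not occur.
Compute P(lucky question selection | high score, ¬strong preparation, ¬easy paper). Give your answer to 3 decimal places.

Under noisy-OR, P(high score | causes) = 1 − (1−0.011)·∏(1−qᵢ) over the active causes.
Enumerate both values of lucky question selection and weight by the priors:
  P(high score | ¬strong preparation, ¬easy paper) = 0.011*0.84 + 0.87143*0.16
        = 0.009240 + 0.139429 = 0.148669
Keeping only the lucky question selection-present terms gives 0.139429, so
  P(lucky question selection | high score, ¬strong preparation, ¬easy paper) = 0.139429 / 0.148669 ≈ 0.938

P(lucky question selection | high score, ¬strong preparation, ¬easy paper) ≈ 0.938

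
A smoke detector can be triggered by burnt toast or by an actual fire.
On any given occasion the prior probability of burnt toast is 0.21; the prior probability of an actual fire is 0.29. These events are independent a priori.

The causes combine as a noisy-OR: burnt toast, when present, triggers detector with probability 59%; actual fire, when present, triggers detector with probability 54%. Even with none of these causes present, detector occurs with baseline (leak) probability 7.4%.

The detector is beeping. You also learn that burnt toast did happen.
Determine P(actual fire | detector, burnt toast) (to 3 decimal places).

P(actual fire | detector, burnt toast) ≈ 0.352

Under noisy-OR, P(detector | causes) = 1 − (1−0.074)·∏(1−qᵢ) over the active causes.
P(detector | burnt toast) = 0.62034×0.71 + 0.825356×0.29 = 0.440441 + 0.239353 = 0.679794
Restricting to configurations with actual fire present: 0.825356×0.29 = 0.239353.
P(actual fire | detector, burnt toast) = 0.239353 / 0.679794 ≈ 0.352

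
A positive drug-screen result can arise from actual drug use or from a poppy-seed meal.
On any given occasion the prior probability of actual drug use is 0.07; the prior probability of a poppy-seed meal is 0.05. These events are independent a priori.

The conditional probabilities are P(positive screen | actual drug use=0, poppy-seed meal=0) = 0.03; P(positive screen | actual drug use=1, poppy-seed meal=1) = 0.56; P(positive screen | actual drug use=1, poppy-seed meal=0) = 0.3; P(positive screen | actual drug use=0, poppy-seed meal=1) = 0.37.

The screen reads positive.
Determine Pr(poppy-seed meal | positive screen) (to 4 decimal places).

P(positive screen) = 0.03*0.93*0.95 + 0.37*0.93*0.05 + 0.3*0.07*0.95 + 0.56*0.07*0.05 = 0.026505 + 0.017205 + 0.019950 + 0.001960 = 0.065620
The poppy-seed meal-present share is 0.017205 + 0.001960 = 0.019165.
Hence the posterior is 0.019165/0.065620 ≈ 0.2921.

Pr(poppy-seed meal | positive screen) ≈ 0.2921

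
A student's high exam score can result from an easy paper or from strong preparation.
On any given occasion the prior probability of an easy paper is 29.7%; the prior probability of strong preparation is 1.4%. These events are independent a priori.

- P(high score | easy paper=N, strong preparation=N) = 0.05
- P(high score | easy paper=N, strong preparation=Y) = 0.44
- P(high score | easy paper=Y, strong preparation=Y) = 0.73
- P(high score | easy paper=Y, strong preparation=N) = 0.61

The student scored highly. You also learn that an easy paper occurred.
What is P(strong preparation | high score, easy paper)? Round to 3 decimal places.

P(strong preparation | high score, easy paper) ≈ 0.017

For the numerator, keep only strong preparation=true terms: 0.73*0.014 = 0.010220
The normalizing constant is 0.61*0.986 + 0.73*0.014 = 0.611680
Posterior = 0.010220 / 0.611680 ≈ 0.017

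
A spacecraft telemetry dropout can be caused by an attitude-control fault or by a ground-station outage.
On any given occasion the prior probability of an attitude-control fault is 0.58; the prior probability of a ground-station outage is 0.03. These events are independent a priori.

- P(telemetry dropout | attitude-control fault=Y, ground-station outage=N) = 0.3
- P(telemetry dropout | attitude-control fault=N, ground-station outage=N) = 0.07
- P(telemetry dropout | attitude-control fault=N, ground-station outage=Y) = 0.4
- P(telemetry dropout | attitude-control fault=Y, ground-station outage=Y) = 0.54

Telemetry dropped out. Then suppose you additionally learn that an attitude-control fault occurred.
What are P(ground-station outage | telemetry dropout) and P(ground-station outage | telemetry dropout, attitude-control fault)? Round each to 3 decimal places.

For the numerator, keep only ground-station outage=true terms: 0.005040 + 0.009396 = 0.014436
Denominator P(telemetry dropout): 0.07×0.42×0.97 + 0.4×0.42×0.03 + 0.3×0.58×0.97 + 0.54×0.58×0.03 = 0.211734
P(ground-station outage | telemetry dropout) = 0.014436/0.211734 ≈ 0.068

Now condition on the additional information:
Enumerate both values of ground-station outage and weight by the priors:
  P(telemetry dropout | attitude-control fault) = 0.3*0.97 + 0.54*0.03
        = 0.291000 + 0.016200 = 0.307200
Keeping only the ground-station outage-present terms gives 0.016200, so
  P(ground-station outage | telemetry dropout, attitude-control fault) = 0.016200 / 0.307200 ≈ 0.053
Conditioning on attitude-control fault lowers the posterior on ground-station outage: the classic explaining-away effect in a common-effect structure.

P(ground-station outage | telemetry dropout) ≈ 0.068; P(ground-station outage | telemetry dropout, attitude-control fault) ≈ 0.053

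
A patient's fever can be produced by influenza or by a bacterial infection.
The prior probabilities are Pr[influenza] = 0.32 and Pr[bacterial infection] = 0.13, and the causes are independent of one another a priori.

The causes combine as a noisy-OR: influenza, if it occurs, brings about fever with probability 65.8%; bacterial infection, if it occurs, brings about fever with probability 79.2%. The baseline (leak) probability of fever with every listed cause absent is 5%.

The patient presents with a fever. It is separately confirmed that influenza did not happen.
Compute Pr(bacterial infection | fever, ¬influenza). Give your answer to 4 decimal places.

Pr(bacterial infection | fever, ¬influenza) ≈ 0.7057

Under noisy-OR, P(fever | causes) = 1 − (1−0.05)·∏(1−qᵢ) over the active causes.
P(fever | ¬influenza) = 0.05×0.87 + 0.8024×0.13 = 0.043500 + 0.104312 = 0.147812
Restricting to configurations with bacterial infection present: 0.8024×0.13 = 0.104312.
P(bacterial infection | fever, ¬influenza) = 0.104312 / 0.147812 ≈ 0.7057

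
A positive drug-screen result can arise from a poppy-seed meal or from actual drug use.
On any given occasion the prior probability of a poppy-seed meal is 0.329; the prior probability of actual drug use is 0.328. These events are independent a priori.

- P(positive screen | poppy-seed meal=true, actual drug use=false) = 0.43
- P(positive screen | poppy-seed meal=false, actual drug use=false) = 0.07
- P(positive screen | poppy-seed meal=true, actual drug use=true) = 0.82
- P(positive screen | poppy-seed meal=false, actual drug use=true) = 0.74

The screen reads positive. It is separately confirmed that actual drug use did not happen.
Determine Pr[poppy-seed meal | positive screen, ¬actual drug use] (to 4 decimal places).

Pr[poppy-seed meal | positive screen, ¬actual drug use] ≈ 0.7507

For the numerator, keep only poppy-seed meal=true terms: 0.43·0.329 = 0.141470
The normalizing constant is 0.07·0.671 + 0.43·0.329 = 0.188440
Posterior = 0.141470 / 0.188440 ≈ 0.7507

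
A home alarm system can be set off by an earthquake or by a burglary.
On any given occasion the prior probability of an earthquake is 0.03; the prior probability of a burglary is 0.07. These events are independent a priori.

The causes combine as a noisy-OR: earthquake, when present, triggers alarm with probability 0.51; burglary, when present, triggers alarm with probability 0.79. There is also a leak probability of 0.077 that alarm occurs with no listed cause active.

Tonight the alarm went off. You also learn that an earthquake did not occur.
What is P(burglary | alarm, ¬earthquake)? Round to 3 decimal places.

Under noisy-OR, P(alarm | causes) = 1 − (1−0.077)·∏(1−qᵢ) over the active causes.
Sum P(alarm|·) weighted by the priors over both values of burglary:
  P(alarm | ¬earthquake) = 0.077*0.93 + 0.80617*0.07
        = 0.071610 + 0.056432 = 0.128042
Configurations with burglary contribute 0.056432, so
  P(burglary | alarm, ¬earthquake) = 0.056432 / 0.128042 ≈ 0.441

P(burglary | alarm, ¬earthquake) ≈ 0.441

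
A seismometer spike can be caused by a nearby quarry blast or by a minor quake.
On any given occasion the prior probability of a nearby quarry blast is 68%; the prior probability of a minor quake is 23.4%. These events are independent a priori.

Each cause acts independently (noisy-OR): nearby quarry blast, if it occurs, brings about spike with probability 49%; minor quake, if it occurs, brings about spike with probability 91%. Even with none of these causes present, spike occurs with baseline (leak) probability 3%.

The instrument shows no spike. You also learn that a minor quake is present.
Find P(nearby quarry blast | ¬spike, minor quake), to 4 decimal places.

Under noisy-OR, P(spike | causes) = 1 − (1−0.03)·∏(1−qᵢ) over the active causes.
P(¬spike | minor quake) = 0.0873*0.32 + 0.044523*0.68 = 0.027936 + 0.030276 = 0.058212
Of this, 0.030276 comes from 0.044523*0.68 (the nearby quarry blast=true cases).
So P(nearby quarry blast | ¬spike, minor quake) = 0.030276/0.058212 ≈ 0.5201.

P(nearby quarry blast | ¬spike, minor quake) ≈ 0.5201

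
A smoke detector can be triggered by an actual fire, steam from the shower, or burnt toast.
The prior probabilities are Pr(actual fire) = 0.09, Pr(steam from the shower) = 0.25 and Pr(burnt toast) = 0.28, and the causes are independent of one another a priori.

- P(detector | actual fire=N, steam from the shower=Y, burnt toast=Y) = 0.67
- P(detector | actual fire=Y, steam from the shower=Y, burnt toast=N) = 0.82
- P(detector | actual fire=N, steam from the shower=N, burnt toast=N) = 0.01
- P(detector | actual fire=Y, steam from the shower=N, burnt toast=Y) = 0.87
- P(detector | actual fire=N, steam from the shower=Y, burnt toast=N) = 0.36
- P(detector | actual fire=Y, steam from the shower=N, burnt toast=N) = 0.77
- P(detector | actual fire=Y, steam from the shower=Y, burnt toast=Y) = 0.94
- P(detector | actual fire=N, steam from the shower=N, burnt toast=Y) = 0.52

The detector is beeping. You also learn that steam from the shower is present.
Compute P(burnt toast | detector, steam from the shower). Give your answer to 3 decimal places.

P(burnt toast | detector, steam from the shower) ≈ 0.402

P(detector | steam from the shower) = 0.36·0.91·0.72 + 0.67·0.91·0.28 + 0.82·0.09·0.72 + 0.94·0.09·0.28 = 0.235872 + 0.170716 + 0.053136 + 0.023688 = 0.483412
Of this, 0.194404 comes from 0.170716 + 0.023688 (the burnt toast=true cases).
P(burnt toast | detector, steam from the shower) = 0.194404 / 0.483412 ≈ 0.402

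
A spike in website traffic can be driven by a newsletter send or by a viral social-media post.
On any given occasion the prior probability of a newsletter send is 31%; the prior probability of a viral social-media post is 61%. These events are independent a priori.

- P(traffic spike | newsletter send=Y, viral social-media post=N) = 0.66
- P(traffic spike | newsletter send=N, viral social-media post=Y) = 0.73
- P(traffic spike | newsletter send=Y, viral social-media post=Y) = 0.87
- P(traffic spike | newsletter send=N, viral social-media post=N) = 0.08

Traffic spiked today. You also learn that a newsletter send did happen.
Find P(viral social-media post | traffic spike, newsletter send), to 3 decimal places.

Numerator (weight on configurations with viral social-media post): 0.87·0.61 = 0.530700
Denominator P(traffic spike | newsletter send): 0.66·0.39 + 0.87·0.61 = 0.788100
P(viral social-media post | traffic spike, newsletter send) = 0.530700/0.788100 ≈ 0.673

P(viral social-media post | traffic spike, newsletter send) ≈ 0.673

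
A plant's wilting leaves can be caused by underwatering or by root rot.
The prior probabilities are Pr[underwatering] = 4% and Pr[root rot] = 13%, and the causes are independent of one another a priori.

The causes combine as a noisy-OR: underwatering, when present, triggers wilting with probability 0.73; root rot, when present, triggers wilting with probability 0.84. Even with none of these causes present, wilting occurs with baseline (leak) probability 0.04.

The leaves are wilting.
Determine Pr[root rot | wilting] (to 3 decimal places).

Under noisy-OR, P(wilting | causes) = 1 − (1−0.04)·∏(1−qᵢ) over the active causes.
For the numerator, keep only root rot=true terms: 0.105631 + 0.004984 = 0.110615
Normalizer over all consistent configurations: 0.04·0.96·0.87 + 0.8464·0.96·0.13 + 0.7408·0.04·0.87 + 0.958528·0.04·0.13 = 0.169803
Posterior = 0.110615 / 0.169803 ≈ 0.651

Pr[root rot | wilting] ≈ 0.651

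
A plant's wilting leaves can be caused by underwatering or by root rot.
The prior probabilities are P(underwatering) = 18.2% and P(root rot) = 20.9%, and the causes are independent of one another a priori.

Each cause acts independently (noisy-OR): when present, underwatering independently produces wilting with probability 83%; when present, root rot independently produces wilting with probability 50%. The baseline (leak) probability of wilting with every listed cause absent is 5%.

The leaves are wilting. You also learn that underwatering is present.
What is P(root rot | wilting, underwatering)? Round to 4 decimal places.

Under noisy-OR, P(wilting | causes) = 1 − (1−0.05)·∏(1−qᵢ) over the active causes.
For the numerator, keep only root rot=true terms: 0.91925*0.209 = 0.192123
The normalizing constant is 0.8385*0.791 + 0.91925*0.209 = 0.855377
P(root rot | wilting, underwatering) = 0.192123/0.855377 ≈ 0.2246

P(root rot | wilting, underwatering) ≈ 0.2246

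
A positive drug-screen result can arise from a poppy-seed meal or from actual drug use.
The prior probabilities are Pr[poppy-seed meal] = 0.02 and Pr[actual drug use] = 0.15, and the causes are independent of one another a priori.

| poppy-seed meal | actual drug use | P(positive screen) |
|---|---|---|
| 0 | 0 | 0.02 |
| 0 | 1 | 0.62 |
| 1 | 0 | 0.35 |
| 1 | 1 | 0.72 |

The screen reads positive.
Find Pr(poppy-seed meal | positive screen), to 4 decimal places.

Pr(poppy-seed meal | positive screen) ≈ 0.0700

P(positive screen) = 0.02×0.98×0.85 + 0.62×0.98×0.15 + 0.35×0.02×0.85 + 0.72×0.02×0.15 = 0.016660 + 0.091140 + 0.005950 + 0.002160 = 0.115910
Of this, 0.008110 comes from 0.005950 + 0.002160 (the poppy-seed meal=true cases).
So P(poppy-seed meal | positive screen) = 0.008110/0.115910 ≈ 0.0700.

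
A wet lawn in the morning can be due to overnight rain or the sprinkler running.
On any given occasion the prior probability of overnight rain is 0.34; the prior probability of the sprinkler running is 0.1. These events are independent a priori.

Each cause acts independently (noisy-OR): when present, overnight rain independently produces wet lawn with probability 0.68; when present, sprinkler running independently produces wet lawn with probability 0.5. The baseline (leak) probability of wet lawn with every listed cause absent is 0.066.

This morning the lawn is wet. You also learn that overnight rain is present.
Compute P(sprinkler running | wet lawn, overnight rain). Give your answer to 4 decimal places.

P(sprinkler running | wet lawn, overnight rain) ≈ 0.1188

Under noisy-OR, P(wet lawn | causes) = 1 − (1−0.066)·∏(1−qᵢ) over the active causes.
By total probability over both values of sprinkler running:
  P(wet lawn | overnight rain) = 0.70112·0.9 + 0.85056·0.1
        = 0.631008 + 0.085056 = 0.716064
Keeping only the sprinkler running-present terms gives 0.085056, so
  P(sprinkler running | wet lawn, overnight rain) = 0.085056 / 0.716064 ≈ 0.1188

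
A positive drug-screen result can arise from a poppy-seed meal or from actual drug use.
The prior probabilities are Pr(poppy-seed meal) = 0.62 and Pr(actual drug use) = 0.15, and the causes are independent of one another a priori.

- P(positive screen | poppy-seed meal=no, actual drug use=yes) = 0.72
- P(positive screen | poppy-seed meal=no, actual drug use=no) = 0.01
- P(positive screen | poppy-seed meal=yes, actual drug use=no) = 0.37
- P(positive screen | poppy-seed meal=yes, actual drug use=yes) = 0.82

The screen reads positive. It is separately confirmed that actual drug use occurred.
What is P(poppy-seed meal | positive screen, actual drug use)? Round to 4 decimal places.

For the numerator, keep only poppy-seed meal=true terms: 0.82·0.62 = 0.508400
Normalizer over all consistent configurations: 0.72·0.38 + 0.82·0.62 = 0.782000
Posterior = 0.508400 / 0.782000 ≈ 0.6501

P(poppy-seed meal | positive screen, actual drug use) ≈ 0.6501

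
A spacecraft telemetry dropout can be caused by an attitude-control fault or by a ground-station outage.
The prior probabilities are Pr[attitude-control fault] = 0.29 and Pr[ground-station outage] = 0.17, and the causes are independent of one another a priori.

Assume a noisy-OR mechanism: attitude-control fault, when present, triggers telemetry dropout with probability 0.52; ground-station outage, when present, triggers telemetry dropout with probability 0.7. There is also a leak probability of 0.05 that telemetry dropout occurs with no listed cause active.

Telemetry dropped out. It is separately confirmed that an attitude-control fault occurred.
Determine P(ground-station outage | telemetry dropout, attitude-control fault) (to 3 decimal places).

Under noisy-OR, P(telemetry dropout | causes) = 1 − (1−0.05)·∏(1−qᵢ) over the active causes.
For the numerator, keep only ground-station outage=true terms: 0.8632*0.17 = 0.146744
Normalizer over all consistent configurations: 0.544*0.83 + 0.8632*0.17 = 0.598264
P(ground-station outage | telemetry dropout, attitude-control fault) = 0.146744/0.598264 ≈ 0.245

P(ground-station outage | telemetry dropout, attitude-control fault) ≈ 0.245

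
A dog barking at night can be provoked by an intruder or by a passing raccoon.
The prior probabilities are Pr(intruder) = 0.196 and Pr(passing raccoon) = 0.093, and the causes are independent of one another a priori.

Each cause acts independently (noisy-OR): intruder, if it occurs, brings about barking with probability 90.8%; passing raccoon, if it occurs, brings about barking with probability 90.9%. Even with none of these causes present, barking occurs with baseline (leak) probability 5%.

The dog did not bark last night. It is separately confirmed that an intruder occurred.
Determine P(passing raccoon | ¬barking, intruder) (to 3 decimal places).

Under noisy-OR, P(barking | causes) = 1 − (1−0.05)·∏(1−qᵢ) over the active causes.
Sum P(¬barking|·) weighted by the priors over both values of passing raccoon:
  P(¬barking | intruder) = 0.0874*0.907 + 0.007953*0.093
        = 0.079272 + 0.000740 = 0.080012
Keeping only the passing raccoon-present terms gives 0.000740, so
  P(passing raccoon | ¬barking, intruder) = 0.000740 / 0.080012 ≈ 0.009

P(passing raccoon | ¬barking, intruder) ≈ 0.009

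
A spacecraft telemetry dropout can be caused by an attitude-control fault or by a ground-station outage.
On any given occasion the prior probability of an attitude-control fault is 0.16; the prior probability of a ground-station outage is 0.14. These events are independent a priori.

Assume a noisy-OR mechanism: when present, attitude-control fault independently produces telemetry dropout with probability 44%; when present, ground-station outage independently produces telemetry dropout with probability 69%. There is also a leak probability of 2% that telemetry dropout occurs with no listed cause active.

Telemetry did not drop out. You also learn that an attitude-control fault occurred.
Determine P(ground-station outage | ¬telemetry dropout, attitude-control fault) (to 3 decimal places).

P(ground-station outage | ¬telemetry dropout, attitude-control fault) ≈ 0.048

Under noisy-OR, P(telemetry dropout | causes) = 1 − (1−0.02)·∏(1−qᵢ) over the active causes.
Weight on ground-station outage=true, given the evidence: 0.170128×0.14 = 0.023818
Normalizer over all consistent configurations: 0.5488×0.86 + 0.170128×0.14 = 0.495786
Posterior = 0.023818 / 0.495786 ≈ 0.048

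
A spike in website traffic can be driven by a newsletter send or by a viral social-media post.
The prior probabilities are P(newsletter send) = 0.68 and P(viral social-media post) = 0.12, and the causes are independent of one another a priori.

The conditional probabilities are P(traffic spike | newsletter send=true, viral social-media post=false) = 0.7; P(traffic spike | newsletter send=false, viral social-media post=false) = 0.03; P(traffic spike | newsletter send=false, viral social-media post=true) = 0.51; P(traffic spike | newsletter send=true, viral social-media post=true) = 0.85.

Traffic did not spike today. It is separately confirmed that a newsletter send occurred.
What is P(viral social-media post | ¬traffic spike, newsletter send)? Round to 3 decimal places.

For the numerator, keep only viral social-media post=true terms: 0.15*0.12 = 0.018000
Denominator P(¬traffic spike | newsletter send): 0.3*0.88 + 0.15*0.12 = 0.282000
P(viral social-media post | ¬traffic spike, newsletter send) = 0.018000/0.282000 ≈ 0.064

P(viral social-media post | ¬traffic spike, newsletter send) ≈ 0.064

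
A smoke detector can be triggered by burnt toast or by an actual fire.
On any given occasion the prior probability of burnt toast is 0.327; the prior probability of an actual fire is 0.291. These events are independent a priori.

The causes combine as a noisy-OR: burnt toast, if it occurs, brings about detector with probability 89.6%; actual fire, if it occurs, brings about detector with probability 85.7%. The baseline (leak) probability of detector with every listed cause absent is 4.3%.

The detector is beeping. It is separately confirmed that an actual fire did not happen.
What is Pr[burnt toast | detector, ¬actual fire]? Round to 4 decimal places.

Under noisy-OR, P(detector | causes) = 1 − (1−0.043)·∏(1−qᵢ) over the active causes.
P(detector | ¬actual fire) = 0.043·0.673 + 0.900472·0.327 = 0.028939 + 0.294454 = 0.323393
The burnt toast-present share is 0.900472·0.327 = 0.294454.
Hence the posterior is 0.294454/0.323393 ≈ 0.9105.

Pr[burnt toast | detector, ¬actual fire] ≈ 0.9105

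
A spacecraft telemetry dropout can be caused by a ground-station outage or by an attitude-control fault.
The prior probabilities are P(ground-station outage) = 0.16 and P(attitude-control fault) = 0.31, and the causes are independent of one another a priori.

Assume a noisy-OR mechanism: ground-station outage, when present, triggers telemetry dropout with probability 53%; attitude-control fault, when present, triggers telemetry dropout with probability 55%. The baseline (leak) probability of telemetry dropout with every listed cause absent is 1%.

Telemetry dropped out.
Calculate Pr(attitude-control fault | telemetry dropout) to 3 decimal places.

Under noisy-OR, P(telemetry dropout | causes) = 1 − (1−0.01)·∏(1−qᵢ) over the active causes.
Enumerate the 4 (ground-station outage, attitude-control fault) configurations and weight by the priors:
  P(telemetry dropout) = 0.01*0.84*0.69 + 0.5545*0.84*0.31 + 0.5347*0.16*0.69 + 0.790615*0.16*0.31
        = 0.005796 + 0.144392 + 0.059031 + 0.039215 = 0.248434
Keeping only the attitude-control fault-present terms gives 0.183607, so
  P(attitude-control fault | telemetry dropout) = 0.183607 / 0.248434 ≈ 0.739

Pr(attitude-control fault | telemetry dropout) ≈ 0.739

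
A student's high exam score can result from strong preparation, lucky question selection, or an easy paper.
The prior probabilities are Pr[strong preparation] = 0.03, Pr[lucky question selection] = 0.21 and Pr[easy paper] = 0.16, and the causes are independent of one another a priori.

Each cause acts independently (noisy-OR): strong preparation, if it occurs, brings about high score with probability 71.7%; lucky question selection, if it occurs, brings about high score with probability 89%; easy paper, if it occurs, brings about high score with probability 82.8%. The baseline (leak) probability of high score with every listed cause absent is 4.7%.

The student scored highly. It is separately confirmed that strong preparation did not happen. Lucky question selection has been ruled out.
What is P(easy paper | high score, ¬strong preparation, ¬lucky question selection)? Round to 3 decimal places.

Under noisy-OR, P(high score | causes) = 1 − (1−0.047)·∏(1−qᵢ) over the active causes.
P(high score | ¬strong preparation, ¬lucky question selection) = 0.047*0.84 + 0.836084*0.16 = 0.039480 + 0.133773 = 0.173253
Of this, 0.133773 comes from 0.836084*0.16 (the easy paper=true cases).
P(easy paper | high score, ¬strong preparation, ¬lucky question selection) = 0.133773 / 0.173253 ≈ 0.772

P(easy paper | high score, ¬strong preparation, ¬lucky question selection) ≈ 0.772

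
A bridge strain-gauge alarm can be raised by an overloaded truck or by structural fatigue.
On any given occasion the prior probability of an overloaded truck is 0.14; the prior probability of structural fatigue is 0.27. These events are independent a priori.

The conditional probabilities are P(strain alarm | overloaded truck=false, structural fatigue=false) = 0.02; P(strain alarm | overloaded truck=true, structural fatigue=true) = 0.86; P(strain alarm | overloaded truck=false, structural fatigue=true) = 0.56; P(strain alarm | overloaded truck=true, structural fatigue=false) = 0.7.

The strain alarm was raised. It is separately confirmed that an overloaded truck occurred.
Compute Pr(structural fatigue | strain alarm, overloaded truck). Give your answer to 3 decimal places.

Pr(structural fatigue | strain alarm, overloaded truck) ≈ 0.312

Enumerate both values of structural fatigue and weight by the priors:
  P(strain alarm | overloaded truck) = 0.7*0.73 + 0.86*0.27
        = 0.511000 + 0.232200 = 0.743200
The terms with structural fatigue present sum to 0.232200, so
  P(structural fatigue | strain alarm, overloaded truck) = 0.232200 / 0.743200 ≈ 0.312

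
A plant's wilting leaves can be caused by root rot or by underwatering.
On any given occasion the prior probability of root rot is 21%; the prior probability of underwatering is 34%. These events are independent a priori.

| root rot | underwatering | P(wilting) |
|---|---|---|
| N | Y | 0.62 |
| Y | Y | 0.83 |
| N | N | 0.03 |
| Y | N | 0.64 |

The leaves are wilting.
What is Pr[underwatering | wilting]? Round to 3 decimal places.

Sum P(wilting|·) weighted by the priors over the 4 (root rot, underwatering) configurations:
  P(wilting) = 0.03·0.79·0.66 + 0.62·0.79·0.34 + 0.64·0.21·0.66 + 0.83·0.21·0.34
        = 0.015642 + 0.166532 + 0.088704 + 0.059262 = 0.330140
Keeping only the underwatering-present terms gives 0.225794, so
  P(underwatering | wilting) = 0.225794 / 0.330140 ≈ 0.684

Pr[underwatering | wilting] ≈ 0.684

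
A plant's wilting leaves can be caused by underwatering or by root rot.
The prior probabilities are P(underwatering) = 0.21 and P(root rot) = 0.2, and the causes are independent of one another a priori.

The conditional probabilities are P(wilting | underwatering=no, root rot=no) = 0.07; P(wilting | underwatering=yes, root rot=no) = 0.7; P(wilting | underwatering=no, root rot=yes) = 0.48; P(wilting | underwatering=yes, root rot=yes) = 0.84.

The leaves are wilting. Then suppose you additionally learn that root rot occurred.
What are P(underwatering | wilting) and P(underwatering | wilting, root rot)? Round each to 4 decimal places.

P(underwatering | wilting) ≈ 0.5601; P(underwatering | wilting, root rot) ≈ 0.3175

Numerator (weight on configurations with underwatering): 0.117600 + 0.035280 = 0.152880
Denominator P(wilting): 0.07*0.79*0.8 + 0.48*0.79*0.2 + 0.7*0.21*0.8 + 0.84*0.21*0.2 = 0.272960
P(underwatering | wilting) = 0.152880/0.272960 ≈ 0.5601

Now also conditioning on root rot=true:
By total probability over both values of underwatering:
  P(wilting | root rot) = 0.48·0.79 + 0.84·0.21
        = 0.379200 + 0.176400 = 0.555600
The terms with underwatering present sum to 0.176400, so
  P(underwatering | wilting, root rot) = 0.176400 / 0.555600 ≈ 0.3175
This is intercausal reasoning (explaining away): once root rot accounts for the wilting, underwatering becomes less likely.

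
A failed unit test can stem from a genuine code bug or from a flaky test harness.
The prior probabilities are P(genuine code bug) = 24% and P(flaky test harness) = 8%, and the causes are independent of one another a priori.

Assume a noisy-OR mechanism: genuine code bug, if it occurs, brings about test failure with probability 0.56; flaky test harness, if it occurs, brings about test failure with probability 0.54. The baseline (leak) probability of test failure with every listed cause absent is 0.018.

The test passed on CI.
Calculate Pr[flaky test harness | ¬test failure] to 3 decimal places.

Under noisy-OR, P(test failure | causes) = 1 − (1−0.018)·∏(1−qᵢ) over the active causes.
P(¬test failure) = 0.982*0.76*0.92 + 0.45172*0.76*0.08 + 0.43208*0.24*0.92 + 0.198757*0.24*0.08 = 0.686614 + 0.027465 + 0.095403 + 0.003816 = 0.813298
Restricting to configurations with flaky test harness present: 0.027465 + 0.003816 = 0.031281.
Hence the posterior is 0.031281/0.813298 ≈ 0.038.

Pr[flaky test harness | ¬test failure] ≈ 0.038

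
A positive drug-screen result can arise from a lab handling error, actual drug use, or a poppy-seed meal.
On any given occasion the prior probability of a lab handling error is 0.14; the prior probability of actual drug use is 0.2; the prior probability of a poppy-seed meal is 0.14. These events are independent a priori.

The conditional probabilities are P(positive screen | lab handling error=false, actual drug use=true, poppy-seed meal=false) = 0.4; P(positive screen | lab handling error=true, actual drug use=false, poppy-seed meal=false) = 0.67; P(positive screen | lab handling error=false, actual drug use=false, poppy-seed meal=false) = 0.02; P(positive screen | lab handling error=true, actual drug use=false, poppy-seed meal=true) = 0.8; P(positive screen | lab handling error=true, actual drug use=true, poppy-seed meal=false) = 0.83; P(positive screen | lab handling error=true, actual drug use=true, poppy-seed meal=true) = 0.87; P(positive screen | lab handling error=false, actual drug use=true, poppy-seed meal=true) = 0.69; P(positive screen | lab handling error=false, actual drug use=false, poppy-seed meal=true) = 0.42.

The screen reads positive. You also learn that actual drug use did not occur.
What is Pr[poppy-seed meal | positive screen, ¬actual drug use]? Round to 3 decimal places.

Enumerate the 4 (lab handling error, poppy-seed meal) configurations and weight by the priors:
  P(positive screen | ¬actual drug use) = 0.02×0.86×0.86 + 0.42×0.86×0.14 + 0.67×0.14×0.86 + 0.8×0.14×0.14
        = 0.014792 + 0.050568 + 0.080668 + 0.015680 = 0.161708
Configurations with poppy-seed meal contribute 0.066248, so
  P(poppy-seed meal | positive screen, ¬actual drug use) = 0.066248 / 0.161708 ≈ 0.410

Pr[poppy-seed meal | positive screen, ¬actual drug use] ≈ 0.410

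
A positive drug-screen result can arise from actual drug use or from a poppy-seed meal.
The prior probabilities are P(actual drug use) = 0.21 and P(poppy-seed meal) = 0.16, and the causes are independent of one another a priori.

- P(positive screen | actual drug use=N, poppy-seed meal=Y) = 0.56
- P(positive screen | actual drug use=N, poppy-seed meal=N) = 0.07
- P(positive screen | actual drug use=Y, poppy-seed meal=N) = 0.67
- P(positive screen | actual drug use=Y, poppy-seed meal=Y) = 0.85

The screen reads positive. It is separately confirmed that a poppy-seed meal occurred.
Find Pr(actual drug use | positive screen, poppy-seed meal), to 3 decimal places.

Pr(actual drug use | positive screen, poppy-seed meal) ≈ 0.287

P(positive screen | poppy-seed meal) = 0.56×0.79 + 0.85×0.21 = 0.442400 + 0.178500 = 0.620900
Restricting to configurations with actual drug use present: 0.85×0.21 = 0.178500.
P(actual drug use | positive screen, poppy-seed meal) = 0.178500 / 0.620900 ≈ 0.287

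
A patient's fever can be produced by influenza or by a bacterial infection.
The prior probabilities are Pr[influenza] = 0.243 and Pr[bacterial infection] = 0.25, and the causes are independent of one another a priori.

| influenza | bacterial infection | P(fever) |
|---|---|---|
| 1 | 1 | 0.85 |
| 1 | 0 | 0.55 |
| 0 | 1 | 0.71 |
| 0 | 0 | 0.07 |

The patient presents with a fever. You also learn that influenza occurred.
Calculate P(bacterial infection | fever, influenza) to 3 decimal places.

P(bacterial infection | fever, influenza) ≈ 0.340

By total probability over both values of bacterial infection:
  P(fever | influenza) = 0.55·0.75 + 0.85·0.25
        = 0.412500 + 0.212500 = 0.625000
The terms with bacterial infection present sum to 0.212500, so
  P(bacterial infection | fever, influenza) = 0.212500 / 0.625000 ≈ 0.340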